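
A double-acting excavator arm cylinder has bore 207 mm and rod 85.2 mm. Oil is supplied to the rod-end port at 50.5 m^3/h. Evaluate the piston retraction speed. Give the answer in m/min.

Rod-side annular area A_ann = π/4 × (207² − 85.2²) = 27950 mm^2
Flow into the rod-end port fills the annular volume.
v = Q / A

v ≈ 30.1 m/min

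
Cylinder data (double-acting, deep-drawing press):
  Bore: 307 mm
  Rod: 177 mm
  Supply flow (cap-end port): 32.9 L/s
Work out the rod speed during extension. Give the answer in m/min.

v ≈ 26.7 m/min

Cap-side area A_cap = π/4 × (307 mm)² = 74020 mm^2
v = Q / A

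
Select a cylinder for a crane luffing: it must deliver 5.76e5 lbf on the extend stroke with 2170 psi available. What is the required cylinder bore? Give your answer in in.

Extension force acts on the full piston face: F = P × (π/4)D².
D = √(4F / (πP)) = √(4 × 5.76e5 lbf / (π × 2170 psi))

D ≈ 18.4 in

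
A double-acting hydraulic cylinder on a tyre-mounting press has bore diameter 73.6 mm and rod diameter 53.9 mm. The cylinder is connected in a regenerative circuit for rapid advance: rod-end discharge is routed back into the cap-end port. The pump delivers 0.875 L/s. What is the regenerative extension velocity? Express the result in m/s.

v ≈ 0.383 m/s

In regeneration the rod-end outflow joins the pump flow into the cap end, so the net volume the pump must supply per unit advance equals the rod cross-section area.
Rod cross-section A_rod = π/4 × (53.9 mm)² = 2282 mm^2
v = Q_pump / A_rod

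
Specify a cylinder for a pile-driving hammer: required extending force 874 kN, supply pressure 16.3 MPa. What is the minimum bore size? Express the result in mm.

D ≈ 261 mm

Extension force acts on the full piston face: F = P × (π/4)D².
D = √(4F / (πP)) = √(4 × 874 kN / (π × 16.3 MPa))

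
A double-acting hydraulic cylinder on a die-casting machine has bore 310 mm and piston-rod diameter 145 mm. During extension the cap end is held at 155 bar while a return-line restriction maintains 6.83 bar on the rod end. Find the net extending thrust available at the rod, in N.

Cap-side area A_cap = π/4 × (310 mm)² = 75480 mm^2
Rod-side annular area A_ann = π/4 × (310² − 145²) = 58960 mm^2
Net thrust = P_cap·A_cap − P_rod·A_ann = 1.170e6 N − 40270 N

F ≈ 1.13e6 N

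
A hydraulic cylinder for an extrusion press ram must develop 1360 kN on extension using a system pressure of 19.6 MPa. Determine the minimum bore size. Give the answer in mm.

D ≈ 297 mm

Extension force acts on the full piston face: F = P × (π/4)D².
D = √(4F / (πP)) = √(4 × 1360 kN / (π × 19.6 MPa))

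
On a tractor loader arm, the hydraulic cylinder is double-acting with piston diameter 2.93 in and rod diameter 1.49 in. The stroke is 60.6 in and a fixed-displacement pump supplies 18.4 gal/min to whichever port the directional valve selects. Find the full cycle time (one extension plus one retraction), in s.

t ≈ 10.0 s

Cap-side area A_cap = π/4 × (2.93 in)² = 6.743 in^2
Rod-side annular area A_ann = π/4 × (2.93² − 1.49²) = 4.999 in^2
t_ext = A_cap·L/Q = 5.768 s
t_ret = A_ann·L/Q = 4.276 s
t_cycle = t_ext + t_ret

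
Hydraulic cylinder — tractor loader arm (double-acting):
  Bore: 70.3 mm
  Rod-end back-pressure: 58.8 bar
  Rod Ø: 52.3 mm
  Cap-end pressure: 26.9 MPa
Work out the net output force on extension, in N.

Cap-side area A_cap = π/4 × (70.3 mm)² = 3882 mm^2
Rod-side annular area A_ann = π/4 × (70.3² − 52.3²) = 1733 mm^2
Net thrust = P_cap·A_cap − P_rod·A_ann = 1.044e5 N − 10190 N

F ≈ 94200 N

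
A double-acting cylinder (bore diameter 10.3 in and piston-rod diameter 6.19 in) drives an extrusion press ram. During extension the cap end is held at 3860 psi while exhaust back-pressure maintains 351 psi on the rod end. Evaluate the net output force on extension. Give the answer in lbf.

Cap-side area A_cap = π/4 × (10.3 in)² = 83.32 in^2
Rod-side annular area A_ann = π/4 × (10.3² − 6.19²) = 53.23 in^2
Net thrust = P_cap·A_cap − P_rod·A_ann = 3.216e5 lbf − 18680 lbf

F ≈ 3.03e5 lbf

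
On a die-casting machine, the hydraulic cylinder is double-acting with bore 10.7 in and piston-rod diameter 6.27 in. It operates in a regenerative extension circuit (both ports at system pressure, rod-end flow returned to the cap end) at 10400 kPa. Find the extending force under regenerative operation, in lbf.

F ≈ 46600 lbf

With equal pressure on both faces, forces on the annular region cancel; the net push is pressure × rod cross-section.
Rod cross-section A_rod = π/4 × (6.27 in)² = 30.88 in^2
F = P × A_rod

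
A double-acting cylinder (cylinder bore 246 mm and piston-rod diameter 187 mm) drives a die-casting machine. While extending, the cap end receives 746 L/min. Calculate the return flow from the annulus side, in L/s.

Cap-side area A_cap = π/4 × (246 mm)² = 47530 mm^2
Rod-side annular area A_ann = π/4 × (246² − 187²) = 20060 mm^2
Piston speed v = Q_in/A_cap; rod-end outflow Q_out = v × A_ann = Q_in × A_ann/A_cap.

Q_out ≈ 5.25 L/s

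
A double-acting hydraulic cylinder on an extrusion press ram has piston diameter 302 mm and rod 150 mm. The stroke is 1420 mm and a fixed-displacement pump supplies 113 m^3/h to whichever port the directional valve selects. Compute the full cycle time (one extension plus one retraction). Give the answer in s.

Cap-side area A_cap = π/4 × (302 mm)² = 71630 mm^2
Rod-side annular area A_ann = π/4 × (302² − 150²) = 53960 mm^2
t_ext = A_cap·L/Q = 3.241 s
t_ret = A_ann·L/Q = 2.441 s
t_cycle = t_ext + t_ret

t ≈ 5.68 s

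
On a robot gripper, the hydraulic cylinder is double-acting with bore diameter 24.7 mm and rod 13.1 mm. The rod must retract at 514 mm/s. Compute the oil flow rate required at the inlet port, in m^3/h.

Rod-side annular area A_ann = π/4 × (24.7² − 13.1²) = 344.4 mm^2
Q = A × v

Q ≈ 0.637 m^3/h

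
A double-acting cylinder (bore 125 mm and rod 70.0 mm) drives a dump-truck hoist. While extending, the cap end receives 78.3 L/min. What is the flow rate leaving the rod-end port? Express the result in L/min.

Cap-side area A_cap = π/4 × (125 mm)² = 12270 mm^2
Rod-side annular area A_ann = π/4 × (125² − 70.0²) = 8423 mm^2
Piston speed v = Q_in/A_cap; rod-end outflow Q_out = v × A_ann = Q_in × A_ann/A_cap.

Q_out ≈ 53.7 L/min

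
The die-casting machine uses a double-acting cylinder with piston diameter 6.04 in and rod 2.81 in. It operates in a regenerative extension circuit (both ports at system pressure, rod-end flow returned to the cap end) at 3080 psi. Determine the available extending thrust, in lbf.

With equal pressure on both faces, forces on the annular region cancel; the net push is pressure × rod cross-section.
Rod cross-section A_rod = π/4 × (2.81 in)² = 6.202 in^2
F = P × A_rod

F ≈ 19100 lbf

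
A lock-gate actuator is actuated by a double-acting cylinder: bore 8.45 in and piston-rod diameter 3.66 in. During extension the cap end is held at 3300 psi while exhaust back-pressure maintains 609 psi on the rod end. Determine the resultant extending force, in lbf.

F ≈ 1.57e5 lbf

Cap-side area A_cap = π/4 × (8.45 in)² = 56.08 in^2
Rod-side annular area A_ann = π/4 × (8.45² − 3.66²) = 45.56 in^2
Net thrust = P_cap·A_cap − P_rod·A_ann = 1.851e5 lbf − 27750 lbf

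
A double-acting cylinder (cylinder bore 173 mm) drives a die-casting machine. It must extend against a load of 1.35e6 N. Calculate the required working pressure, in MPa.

P ≈ 57.4 MPa

Cap-side area A_cap = π/4 × (173 mm)² = 23510 mm^2
P = F / A = 1.35e6 N / A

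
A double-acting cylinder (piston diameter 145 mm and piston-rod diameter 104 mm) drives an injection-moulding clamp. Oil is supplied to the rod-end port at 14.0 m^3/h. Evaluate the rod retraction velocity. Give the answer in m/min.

Rod-side annular area A_ann = π/4 × (145² − 104²) = 8018 mm^2
Flow into the rod-end port fills the annular volume.
v = Q / A

v ≈ 29.1 m/min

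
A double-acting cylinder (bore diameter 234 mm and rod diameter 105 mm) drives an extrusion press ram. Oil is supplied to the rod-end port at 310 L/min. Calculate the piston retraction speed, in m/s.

Rod-side annular area A_ann = π/4 × (234² − 105²) = 34350 mm^2
Flow into the rod-end port fills the annular volume.
v = Q / A

v ≈ 0.150 m/s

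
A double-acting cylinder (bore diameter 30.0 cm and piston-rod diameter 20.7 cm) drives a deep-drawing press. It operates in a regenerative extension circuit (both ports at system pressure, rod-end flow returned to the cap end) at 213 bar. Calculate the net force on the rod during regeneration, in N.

With equal pressure on both faces, forces on the annular region cancel; the net push is pressure × rod cross-section.
Rod cross-section A_rod = π/4 × (20.7 cm)² = 336.5 cm^2
F = P × A_rod

F ≈ 7.17e5 N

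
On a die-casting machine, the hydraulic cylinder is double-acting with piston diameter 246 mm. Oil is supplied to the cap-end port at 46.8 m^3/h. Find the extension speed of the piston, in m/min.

Cap-side area A_cap = π/4 × (246 mm)² = 47530 mm^2
v = Q / A

v ≈ 16.4 m/min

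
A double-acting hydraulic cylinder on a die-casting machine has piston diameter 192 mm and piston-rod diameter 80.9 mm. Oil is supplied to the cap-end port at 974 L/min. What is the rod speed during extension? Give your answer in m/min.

v ≈ 33.6 m/min

Cap-side area A_cap = π/4 × (192 mm)² = 28950 mm^2
v = Q / A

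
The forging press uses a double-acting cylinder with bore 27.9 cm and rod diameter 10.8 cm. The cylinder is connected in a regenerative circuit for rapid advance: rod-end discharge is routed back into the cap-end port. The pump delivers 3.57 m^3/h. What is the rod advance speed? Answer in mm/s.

v ≈ 108 mm/s

In regeneration the rod-end outflow joins the pump flow into the cap end, so the net volume the pump must supply per unit advance equals the rod cross-section area.
Rod cross-section A_rod = π/4 × (10.8 cm)² = 91.61 cm^2
v = Q_pump / A_rod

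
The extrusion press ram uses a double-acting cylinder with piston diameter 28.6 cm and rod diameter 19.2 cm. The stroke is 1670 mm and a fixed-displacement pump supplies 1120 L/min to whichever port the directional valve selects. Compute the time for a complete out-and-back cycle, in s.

t ≈ 8.90 s

Cap-side area A_cap = π/4 × (28.6 cm)² = 642.4 cm^2
Rod-side annular area A_ann = π/4 × (28.6² − 19.2²) = 352.9 cm^2
t_ext = A_cap·L/Q = 5.747 s
t_ret = A_ann·L/Q = 3.157 s
t_cycle = t_ext + t_ret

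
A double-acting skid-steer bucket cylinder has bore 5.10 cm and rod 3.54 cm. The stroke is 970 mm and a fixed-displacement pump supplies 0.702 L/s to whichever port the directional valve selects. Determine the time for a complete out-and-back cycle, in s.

Cap-side area A_cap = π/4 × (5.10 cm)² = 20.43 cm^2
Rod-side annular area A_ann = π/4 × (5.10² − 3.54²) = 10.59 cm^2
t_ext = A_cap·L/Q = 2.823 s
t_ret = A_ann·L/Q = 1.463 s
t_cycle = t_ext + t_ret

t ≈ 4.29 s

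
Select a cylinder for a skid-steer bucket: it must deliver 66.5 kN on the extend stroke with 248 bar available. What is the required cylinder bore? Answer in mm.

Extension force acts on the full piston face: F = P × (π/4)D².
D = √(4F / (πP)) = √(4 × 66.5 kN / (π × 248 bar))

D ≈ 58.4 mm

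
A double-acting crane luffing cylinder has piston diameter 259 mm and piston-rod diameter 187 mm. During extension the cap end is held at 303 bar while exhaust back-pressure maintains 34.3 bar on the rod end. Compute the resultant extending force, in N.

F ≈ 1.51e6 N

Cap-side area A_cap = π/4 × (259 mm)² = 52690 mm^2
Rod-side annular area A_ann = π/4 × (259² − 187²) = 25220 mm^2
Net thrust = P_cap·A_cap − P_rod·A_ann = 1.596e6 N − 86510 N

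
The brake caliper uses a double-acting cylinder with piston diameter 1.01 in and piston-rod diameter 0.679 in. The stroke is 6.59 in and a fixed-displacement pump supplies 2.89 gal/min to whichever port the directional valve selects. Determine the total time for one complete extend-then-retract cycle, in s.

t ≈ 0.735 s

Cap-side area A_cap = π/4 × (1.01 in)² = 0.8012 in^2
Rod-side annular area A_ann = π/4 × (1.01² − 0.679²) = 0.4391 in^2
t_ext = A_cap·L/Q = 0.4745 s
t_ret = A_ann·L/Q = 0.2601 s
t_cycle = t_ext + t_ret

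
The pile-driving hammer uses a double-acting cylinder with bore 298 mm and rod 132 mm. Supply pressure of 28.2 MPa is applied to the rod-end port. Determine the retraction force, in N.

F ≈ 1.58e6 N

Rod-side annular area A_ann = π/4 × (298² − 132²) = 56060 mm^2
On retraction the pressure acts on the annular area (bore minus rod).
F = P × A_ann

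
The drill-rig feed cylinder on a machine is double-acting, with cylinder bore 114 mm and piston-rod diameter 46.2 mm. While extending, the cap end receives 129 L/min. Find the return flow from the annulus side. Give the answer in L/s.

Cap-side area A_cap = π/4 × (114 mm)² = 10210 mm^2
Rod-side annular area A_ann = π/4 × (114² − 46.2²) = 8531 mm^2
Piston speed v = Q_in/A_cap; rod-end outflow Q_out = v × A_ann = Q_in × A_ann/A_cap.

Q_out ≈ 1.80 L/s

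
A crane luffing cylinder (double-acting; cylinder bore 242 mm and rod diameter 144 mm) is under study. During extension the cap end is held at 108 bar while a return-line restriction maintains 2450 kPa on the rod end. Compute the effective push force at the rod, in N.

F ≈ 4.24e5 N

Cap-side area A_cap = π/4 × (242 mm)² = 46000 mm^2
Rod-side annular area A_ann = π/4 × (242² − 144²) = 29710 mm^2
Net thrust = P_cap·A_cap − P_rod·A_ann = 4.968e5 N − 72790 N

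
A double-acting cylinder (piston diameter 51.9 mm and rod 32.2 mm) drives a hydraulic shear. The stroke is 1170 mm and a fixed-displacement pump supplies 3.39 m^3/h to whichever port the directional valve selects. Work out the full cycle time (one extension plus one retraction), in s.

t ≈ 4.25 s

Cap-side area A_cap = π/4 × (51.9 mm)² = 2116 mm^2
Rod-side annular area A_ann = π/4 × (51.9² − 32.2²) = 1301 mm^2
t_ext = A_cap·L/Q = 2.629 s
t_ret = A_ann·L/Q = 1.617 s
t_cycle = t_ext + t_ret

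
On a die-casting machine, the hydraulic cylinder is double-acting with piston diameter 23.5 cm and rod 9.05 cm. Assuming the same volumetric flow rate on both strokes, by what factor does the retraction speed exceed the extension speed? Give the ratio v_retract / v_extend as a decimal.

v_ret/v_ext ≈ 1.17

Cap-side area A_cap = π/4 × (23.5 cm)² = 433.7 cm^2
Rod-side annular area A_ann = π/4 × (23.5² − 9.05²) = 369.4 cm^2
For equal Q, v ∝ 1/A, so v_ret/v_ext = A_cap/A_ann.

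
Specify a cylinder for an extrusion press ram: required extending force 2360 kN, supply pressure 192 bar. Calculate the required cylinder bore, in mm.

D ≈ 396 mm

Extension force acts on the full piston face: F = P × (π/4)D².
D = √(4F / (πP)) = √(4 × 2360 kN / (π × 192 bar))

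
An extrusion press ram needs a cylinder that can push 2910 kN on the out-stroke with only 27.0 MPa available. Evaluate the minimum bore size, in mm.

Extension force acts on the full piston face: F = P × (π/4)D².
D = √(4F / (πP)) = √(4 × 2910 kN / (π × 27.0 MPa))

D ≈ 370 mm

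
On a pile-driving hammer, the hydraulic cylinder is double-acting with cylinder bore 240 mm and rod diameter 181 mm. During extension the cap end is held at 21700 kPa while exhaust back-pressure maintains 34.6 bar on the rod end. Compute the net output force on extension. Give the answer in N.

Cap-side area A_cap = π/4 × (240 mm)² = 45240 mm^2
Rod-side annular area A_ann = π/4 × (240² − 181²) = 19510 mm^2
Net thrust = P_cap·A_cap − P_rod·A_ann = 9.817e5 N − 67500 N

F ≈ 9.14e5 N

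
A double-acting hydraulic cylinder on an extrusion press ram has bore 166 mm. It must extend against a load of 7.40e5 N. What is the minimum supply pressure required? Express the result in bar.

P ≈ 342 bar

Cap-side area A_cap = π/4 × (166 mm)² = 21640 mm^2
P = F / A = 7.40e5 N / A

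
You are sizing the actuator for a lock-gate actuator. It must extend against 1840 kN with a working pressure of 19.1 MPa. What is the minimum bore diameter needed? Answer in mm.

D ≈ 350 mm

Extension force acts on the full piston face: F = P × (π/4)D².
D = √(4F / (πP)) = √(4 × 1840 kN / (π × 19.1 MPa))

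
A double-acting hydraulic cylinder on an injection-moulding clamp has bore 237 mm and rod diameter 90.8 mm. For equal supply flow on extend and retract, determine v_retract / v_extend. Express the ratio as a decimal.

v_ret/v_ext ≈ 1.17

Cap-side area A_cap = π/4 × (237 mm)² = 44120 mm^2
Rod-side annular area A_ann = π/4 × (237² − 90.8²) = 37640 mm^2
For equal Q, v ∝ 1/A, so v_ret/v_ext = A_cap/A_ann.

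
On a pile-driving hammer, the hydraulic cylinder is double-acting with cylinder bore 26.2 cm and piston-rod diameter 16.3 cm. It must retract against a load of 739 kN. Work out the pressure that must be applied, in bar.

P ≈ 224 bar

Rod-side annular area A_ann = π/4 × (26.2² − 16.3²) = 330.5 cm^2
Retraction: pressure acts on the annular area.
P = F / A = 739 kN / A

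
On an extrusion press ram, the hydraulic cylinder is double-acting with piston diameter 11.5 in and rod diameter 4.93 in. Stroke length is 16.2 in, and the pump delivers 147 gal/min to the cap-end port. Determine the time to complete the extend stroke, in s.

Cap-side area A_cap = π/4 × (11.5 in)² = 103.9 in^2
Swept volume V = A × L; t = V / Q = A·L / Q

t ≈ 2.97 s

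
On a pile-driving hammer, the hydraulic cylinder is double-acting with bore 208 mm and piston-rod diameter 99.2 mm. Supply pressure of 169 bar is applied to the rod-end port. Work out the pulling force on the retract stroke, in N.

F ≈ 4.44e5 N

Rod-side annular area A_ann = π/4 × (208² − 99.2²) = 26250 mm^2
On retraction the pressure acts on the annular area (bore minus rod).
F = P × A_ann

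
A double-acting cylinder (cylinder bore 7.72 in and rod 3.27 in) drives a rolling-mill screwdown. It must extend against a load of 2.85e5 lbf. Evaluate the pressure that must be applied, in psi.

Cap-side area A_cap = π/4 × (7.72 in)² = 46.81 in^2
P = F / A = 2.85e5 lbf / A

P ≈ 6090 psi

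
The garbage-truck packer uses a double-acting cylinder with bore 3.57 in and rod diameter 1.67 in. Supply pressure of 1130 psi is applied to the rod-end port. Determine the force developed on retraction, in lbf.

Rod-side annular area A_ann = π/4 × (3.57² − 1.67²) = 7.819 in^2
On retraction the pressure acts on the annular area (bore minus rod).
F = P × A_ann

F ≈ 8840 lbf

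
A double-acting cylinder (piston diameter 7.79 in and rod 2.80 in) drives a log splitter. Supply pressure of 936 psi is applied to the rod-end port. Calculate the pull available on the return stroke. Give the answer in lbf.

F ≈ 38800 lbf

Rod-side annular area A_ann = π/4 × (7.79² − 2.80²) = 41.50 in^2
On retraction the pressure acts on the annular area (bore minus rod).
F = P × A_ann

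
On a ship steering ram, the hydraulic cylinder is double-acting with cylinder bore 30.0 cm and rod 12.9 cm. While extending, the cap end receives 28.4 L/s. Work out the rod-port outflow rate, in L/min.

Q_out ≈ 1390 L/min

Cap-side area A_cap = π/4 × (30.0 cm)² = 706.9 cm^2
Rod-side annular area A_ann = π/4 × (30.0² − 12.9²) = 576.2 cm^2
Piston speed v = Q_in/A_cap; rod-end outflow Q_out = v × A_ann = Q_in × A_ann/A_cap.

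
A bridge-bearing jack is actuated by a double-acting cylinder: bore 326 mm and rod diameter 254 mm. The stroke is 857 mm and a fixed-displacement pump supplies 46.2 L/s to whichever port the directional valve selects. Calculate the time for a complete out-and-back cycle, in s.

t ≈ 2.16 s

Cap-side area A_cap = π/4 × (326 mm)² = 83470 mm^2
Rod-side annular area A_ann = π/4 × (326² − 254²) = 32800 mm^2
t_ext = A_cap·L/Q = 1.548 s
t_ret = A_ann·L/Q = 0.6084 s
t_cycle = t_ext + t_ret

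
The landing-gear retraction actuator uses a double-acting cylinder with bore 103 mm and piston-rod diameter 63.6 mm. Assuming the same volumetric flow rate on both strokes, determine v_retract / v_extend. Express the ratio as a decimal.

Cap-side area A_cap = π/4 × (103 mm)² = 8332 mm^2
Rod-side annular area A_ann = π/4 × (103² − 63.6²) = 5155 mm^2
For equal Q, v ∝ 1/A, so v_ret/v_ext = A_cap/A_ann.

v_ret/v_ext ≈ 1.62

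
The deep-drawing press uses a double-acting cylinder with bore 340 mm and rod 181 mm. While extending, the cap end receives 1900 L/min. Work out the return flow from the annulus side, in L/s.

Q_out ≈ 22.7 L/s

Cap-side area A_cap = π/4 × (340 mm)² = 90790 mm^2
Rod-side annular area A_ann = π/4 × (340² − 181²) = 65060 mm^2
Piston speed v = Q_in/A_cap; rod-end outflow Q_out = v × A_ann = Q_in × A_ann/A_cap.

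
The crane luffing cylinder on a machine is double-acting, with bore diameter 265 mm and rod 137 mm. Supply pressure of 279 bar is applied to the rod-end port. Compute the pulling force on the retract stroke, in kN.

Rod-side annular area A_ann = π/4 × (265² − 137²) = 40410 mm^2
On retraction the pressure acts on the annular area (bore minus rod).
F = P × A_ann

F ≈ 1130 kN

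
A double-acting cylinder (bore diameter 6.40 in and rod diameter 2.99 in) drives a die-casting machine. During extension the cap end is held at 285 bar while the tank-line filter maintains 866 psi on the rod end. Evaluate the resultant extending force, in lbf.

F ≈ 1.11e5 lbf

Cap-side area A_cap = π/4 × (6.40 in)² = 32.17 in^2
Rod-side annular area A_ann = π/4 × (6.40² − 2.99²) = 25.15 in^2
Net thrust = P_cap·A_cap − P_rod·A_ann = 1.330e5 lbf − 21780 lbf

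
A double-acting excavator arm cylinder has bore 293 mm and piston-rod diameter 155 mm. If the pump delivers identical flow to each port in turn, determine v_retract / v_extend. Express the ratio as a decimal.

v_ret/v_ext ≈ 1.39

Cap-side area A_cap = π/4 × (293 mm)² = 67430 mm^2
Rod-side annular area A_ann = π/4 × (293² − 155²) = 48560 mm^2
For equal Q, v ∝ 1/A, so v_ret/v_ext = A_cap/A_ann.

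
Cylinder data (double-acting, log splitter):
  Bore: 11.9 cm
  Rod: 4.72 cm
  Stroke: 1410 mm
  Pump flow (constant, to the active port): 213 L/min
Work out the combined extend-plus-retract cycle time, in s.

t ≈ 8.14 s

Cap-side area A_cap = π/4 × (11.9 cm)² = 111.2 cm^2
Rod-side annular area A_ann = π/4 × (11.9² − 4.72²) = 93.72 cm^2
t_ext = A_cap·L/Q = 4.417 s
t_ret = A_ann·L/Q = 3.723 s
t_cycle = t_ext + t_ret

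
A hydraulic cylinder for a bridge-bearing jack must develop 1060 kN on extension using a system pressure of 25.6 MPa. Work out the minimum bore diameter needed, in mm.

Extension force acts on the full piston face: F = P × (π/4)D².
D = √(4F / (πP)) = √(4 × 1060 kN / (π × 25.6 MPa))

D ≈ 230 mm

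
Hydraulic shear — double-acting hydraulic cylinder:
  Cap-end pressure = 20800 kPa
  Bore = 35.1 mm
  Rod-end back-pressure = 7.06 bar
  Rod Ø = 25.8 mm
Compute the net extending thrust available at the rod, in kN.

Cap-side area A_cap = π/4 × (35.1 mm)² = 967.6 mm^2
Rod-side annular area A_ann = π/4 × (35.1² − 25.8²) = 444.8 mm^2
Net thrust = P_cap·A_cap − P_rod·A_ann = 20.13 kN − 0.3140 kN

F ≈ 19.8 kN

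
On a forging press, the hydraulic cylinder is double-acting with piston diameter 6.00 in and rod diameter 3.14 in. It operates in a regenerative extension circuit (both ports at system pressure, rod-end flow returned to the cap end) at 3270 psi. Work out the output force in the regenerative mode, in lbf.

F ≈ 25300 lbf

With equal pressure on both faces, forces on the annular region cancel; the net push is pressure × rod cross-section.
Rod cross-section A_rod = π/4 × (3.14 in)² = 7.744 in^2
F = P × A_rod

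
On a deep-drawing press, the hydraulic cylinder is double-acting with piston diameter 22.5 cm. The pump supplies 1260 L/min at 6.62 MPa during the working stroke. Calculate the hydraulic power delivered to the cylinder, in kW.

W ≈ 139 kW

Hydraulic power = P × Q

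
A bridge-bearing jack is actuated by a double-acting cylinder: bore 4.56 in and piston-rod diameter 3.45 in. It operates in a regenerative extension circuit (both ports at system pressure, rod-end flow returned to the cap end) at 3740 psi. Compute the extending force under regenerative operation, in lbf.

F ≈ 35000 lbf

With equal pressure on both faces, forces on the annular region cancel; the net push is pressure × rod cross-section.
Rod cross-section A_rod = π/4 × (3.45 in)² = 9.348 in^2
F = P × A_rod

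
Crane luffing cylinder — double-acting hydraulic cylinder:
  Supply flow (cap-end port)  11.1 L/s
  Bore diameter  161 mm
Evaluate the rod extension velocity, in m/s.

v ≈ 0.545 m/s

Cap-side area A_cap = π/4 × (161 mm)² = 20360 mm^2
v = Q / A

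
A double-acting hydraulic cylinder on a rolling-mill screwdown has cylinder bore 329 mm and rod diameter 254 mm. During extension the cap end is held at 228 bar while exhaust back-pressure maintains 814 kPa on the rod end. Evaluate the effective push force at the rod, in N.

Cap-side area A_cap = π/4 × (329 mm)² = 85010 mm^2
Rod-side annular area A_ann = π/4 × (329² − 254²) = 34340 mm^2
Net thrust = P_cap·A_cap − P_rod·A_ann = 1.938e6 N − 27950 N

F ≈ 1.91e6 N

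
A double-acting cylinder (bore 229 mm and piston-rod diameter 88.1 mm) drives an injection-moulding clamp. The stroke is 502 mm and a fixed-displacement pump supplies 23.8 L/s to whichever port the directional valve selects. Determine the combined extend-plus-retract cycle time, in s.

Cap-side area A_cap = π/4 × (229 mm)² = 41190 mm^2
Rod-side annular area A_ann = π/4 × (229² − 88.1²) = 35090 mm^2
t_ext = A_cap·L/Q = 0.8687 s
t_ret = A_ann·L/Q = 0.7402 s
t_cycle = t_ext + t_ret

t ≈ 1.61 s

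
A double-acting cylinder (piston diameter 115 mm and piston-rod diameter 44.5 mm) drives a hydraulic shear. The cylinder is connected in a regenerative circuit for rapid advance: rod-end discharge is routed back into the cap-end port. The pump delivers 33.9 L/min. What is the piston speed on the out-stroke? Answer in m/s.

v ≈ 0.363 m/s

In regeneration the rod-end outflow joins the pump flow into the cap end, so the net volume the pump must supply per unit advance equals the rod cross-section area.
Rod cross-section A_rod = π/4 × (44.5 mm)² = 1555 mm^2
v = Q_pump / A_rod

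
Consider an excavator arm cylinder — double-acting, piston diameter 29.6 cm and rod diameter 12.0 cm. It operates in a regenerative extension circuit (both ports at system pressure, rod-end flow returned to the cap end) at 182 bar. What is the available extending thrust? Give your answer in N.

With equal pressure on both faces, forces on the annular region cancel; the net push is pressure × rod cross-section.
Rod cross-section A_rod = π/4 × (12.0 cm)² = 113.1 cm^2
F = P × A_rod

F ≈ 2.06e5 N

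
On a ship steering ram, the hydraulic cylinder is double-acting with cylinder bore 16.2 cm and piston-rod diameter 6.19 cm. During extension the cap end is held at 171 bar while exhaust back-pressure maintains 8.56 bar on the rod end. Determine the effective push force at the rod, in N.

Cap-side area A_cap = π/4 × (16.2 cm)² = 206.1 cm^2
Rod-side annular area A_ann = π/4 × (16.2² − 6.19²) = 176.0 cm^2
Net thrust = P_cap·A_cap − P_rod·A_ann = 3.525e5 N − 15070 N

F ≈ 3.37e5 N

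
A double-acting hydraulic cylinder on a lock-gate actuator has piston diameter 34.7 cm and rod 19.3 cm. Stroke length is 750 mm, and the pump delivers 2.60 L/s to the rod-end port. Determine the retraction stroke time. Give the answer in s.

Rod-side annular area A_ann = π/4 × (34.7² − 19.3²) = 653.1 cm^2
Swept volume V = A × L; t = V / Q = A·L / Q

t ≈ 18.8 s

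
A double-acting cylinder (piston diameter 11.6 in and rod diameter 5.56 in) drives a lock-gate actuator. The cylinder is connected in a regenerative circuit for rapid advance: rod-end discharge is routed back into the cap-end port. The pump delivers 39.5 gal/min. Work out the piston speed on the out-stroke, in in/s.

v ≈ 6.26 in/s

In regeneration the rod-end outflow joins the pump flow into the cap end, so the net volume the pump must supply per unit advance equals the rod cross-section area.
Rod cross-section A_rod = π/4 × (5.56 in)² = 24.28 in^2
v = Q_pump / A_rod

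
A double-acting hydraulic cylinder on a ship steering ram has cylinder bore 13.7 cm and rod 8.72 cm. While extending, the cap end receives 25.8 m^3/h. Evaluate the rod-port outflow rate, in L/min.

Q_out ≈ 256 L/min

Cap-side area A_cap = π/4 × (13.7 cm)² = 147.4 cm^2
Rod-side annular area A_ann = π/4 × (13.7² − 8.72²) = 87.69 cm^2
Piston speed v = Q_in/A_cap; rod-end outflow Q_out = v × A_ann = Q_in × A_ann/A_cap.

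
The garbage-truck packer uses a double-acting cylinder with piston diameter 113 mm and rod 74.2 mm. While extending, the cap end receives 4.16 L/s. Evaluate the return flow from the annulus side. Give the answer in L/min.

Q_out ≈ 142 L/min

Cap-side area A_cap = π/4 × (113 mm)² = 10030 mm^2
Rod-side annular area A_ann = π/4 × (113² − 74.2²) = 5705 mm^2
Piston speed v = Q_in/A_cap; rod-end outflow Q_out = v × A_ann = Q_in × A_ann/A_cap.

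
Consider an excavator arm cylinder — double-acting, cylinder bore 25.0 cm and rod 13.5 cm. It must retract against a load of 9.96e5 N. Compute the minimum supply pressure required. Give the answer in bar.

Rod-side annular area A_ann = π/4 × (25.0² − 13.5²) = 347.7 cm^2
Retraction: pressure acts on the annular area.
P = F / A = 9.96e5 N / A

P ≈ 286 bar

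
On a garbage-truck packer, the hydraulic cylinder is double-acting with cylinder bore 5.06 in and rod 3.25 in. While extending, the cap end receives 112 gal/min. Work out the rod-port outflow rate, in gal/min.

Cap-side area A_cap = π/4 × (5.06 in)² = 20.11 in^2
Rod-side annular area A_ann = π/4 × (5.06² − 3.25²) = 11.81 in^2
Piston speed v = Q_in/A_cap; rod-end outflow Q_out = v × A_ann = Q_in × A_ann/A_cap.

Q_out ≈ 65.8 gal/min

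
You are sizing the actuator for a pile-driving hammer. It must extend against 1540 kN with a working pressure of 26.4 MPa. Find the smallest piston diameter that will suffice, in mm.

Extension force acts on the full piston face: F = P × (π/4)D².
D = √(4F / (πP)) = √(4 × 1540 kN / (π × 26.4 MPa))

D ≈ 273 mm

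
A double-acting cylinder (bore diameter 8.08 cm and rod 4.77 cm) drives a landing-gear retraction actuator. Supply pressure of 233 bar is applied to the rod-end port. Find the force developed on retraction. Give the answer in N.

F ≈ 77800 N

Rod-side annular area A_ann = π/4 × (8.08² − 4.77²) = 33.41 cm^2
On retraction the pressure acts on the annular area (bore minus rod).
F = P × A_ann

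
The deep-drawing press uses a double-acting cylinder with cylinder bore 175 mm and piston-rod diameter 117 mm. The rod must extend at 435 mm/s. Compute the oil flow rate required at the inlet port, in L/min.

Q ≈ 628 L/min

Cap-side area A_cap = π/4 × (175 mm)² = 24050 mm^2
Q = A × v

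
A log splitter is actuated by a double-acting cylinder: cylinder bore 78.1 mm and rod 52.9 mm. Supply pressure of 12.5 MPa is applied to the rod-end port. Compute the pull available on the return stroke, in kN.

Rod-side annular area A_ann = π/4 × (78.1² − 52.9²) = 2593 mm^2
On retraction the pressure acts on the annular area (bore minus rod).
F = P × A_ann

F ≈ 32.4 kN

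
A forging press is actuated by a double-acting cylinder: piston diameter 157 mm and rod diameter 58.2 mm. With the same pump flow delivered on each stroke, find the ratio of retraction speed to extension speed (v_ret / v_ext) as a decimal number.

v_ret/v_ext ≈ 1.16

Cap-side area A_cap = π/4 × (157 mm)² = 19360 mm^2
Rod-side annular area A_ann = π/4 × (157² − 58.2²) = 16700 mm^2
For equal Q, v ∝ 1/A, so v_ret/v_ext = A_cap/A_ann.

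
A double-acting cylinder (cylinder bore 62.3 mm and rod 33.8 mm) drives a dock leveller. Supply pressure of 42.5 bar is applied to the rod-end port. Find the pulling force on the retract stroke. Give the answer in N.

F ≈ 9140 N

Rod-side annular area A_ann = π/4 × (62.3² − 33.8²) = 2151 mm^2
On retraction the pressure acts on the annular area (bore minus rod).
F = P × A_ann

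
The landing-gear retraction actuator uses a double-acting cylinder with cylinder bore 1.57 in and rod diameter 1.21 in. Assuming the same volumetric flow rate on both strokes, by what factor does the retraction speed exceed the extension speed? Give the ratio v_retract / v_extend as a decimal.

v_ret/v_ext ≈ 2.46

Cap-side area A_cap = π/4 × (1.57 in)² = 1.936 in^2
Rod-side annular area A_ann = π/4 × (1.57² − 1.21²) = 0.7860 in^2
For equal Q, v ∝ 1/A, so v_ret/v_ext = A_cap/A_ann.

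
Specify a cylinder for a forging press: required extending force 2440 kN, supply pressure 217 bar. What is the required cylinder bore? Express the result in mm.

D ≈ 378 mm

Extension force acts on the full piston face: F = P × (π/4)D².
D = √(4F / (πP)) = √(4 × 2440 kN / (π × 217 bar))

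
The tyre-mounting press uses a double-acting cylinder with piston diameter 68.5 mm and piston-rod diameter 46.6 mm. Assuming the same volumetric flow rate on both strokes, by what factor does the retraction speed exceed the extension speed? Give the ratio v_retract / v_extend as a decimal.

Cap-side area A_cap = π/4 × (68.5 mm)² = 3685 mm^2
Rod-side annular area A_ann = π/4 × (68.5² − 46.6²) = 1980 mm^2
For equal Q, v ∝ 1/A, so v_ret/v_ext = A_cap/A_ann.

v_ret/v_ext ≈ 1.86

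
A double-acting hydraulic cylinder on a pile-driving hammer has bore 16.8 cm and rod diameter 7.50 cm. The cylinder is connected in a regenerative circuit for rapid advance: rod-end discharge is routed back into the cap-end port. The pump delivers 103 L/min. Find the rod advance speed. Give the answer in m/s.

v ≈ 0.389 m/s

In regeneration the rod-end outflow joins the pump flow into the cap end, so the net volume the pump must supply per unit advance equals the rod cross-section area.
Rod cross-section A_rod = π/4 × (7.50 cm)² = 44.18 cm^2
v = Q_pump / A_rod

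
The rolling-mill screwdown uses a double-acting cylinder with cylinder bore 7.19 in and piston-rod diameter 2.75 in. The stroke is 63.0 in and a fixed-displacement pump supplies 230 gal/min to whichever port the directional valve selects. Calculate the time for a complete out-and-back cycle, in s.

t ≈ 5.35 s

Cap-side area A_cap = π/4 × (7.19 in)² = 40.60 in^2
Rod-side annular area A_ann = π/4 × (7.19² − 2.75²) = 34.66 in^2
t_ext = A_cap·L/Q = 2.889 s
t_ret = A_ann·L/Q = 2.466 s
t_cycle = t_ext + t_ret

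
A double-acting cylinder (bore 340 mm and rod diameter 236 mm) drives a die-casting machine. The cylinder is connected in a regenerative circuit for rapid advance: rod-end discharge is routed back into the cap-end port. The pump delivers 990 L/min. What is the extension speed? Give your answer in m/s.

v ≈ 0.377 m/s

In regeneration the rod-end outflow joins the pump flow into the cap end, so the net volume the pump must supply per unit advance equals the rod cross-section area.
Rod cross-section A_rod = π/4 × (236 mm)² = 43740 mm^2
v = Q_pump / A_rod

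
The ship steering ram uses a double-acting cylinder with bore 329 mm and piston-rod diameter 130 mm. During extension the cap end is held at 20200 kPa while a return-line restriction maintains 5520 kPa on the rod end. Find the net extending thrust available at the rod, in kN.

F ≈ 1320 kN

Cap-side area A_cap = π/4 × (329 mm)² = 85010 mm^2
Rod-side annular area A_ann = π/4 × (329² − 130²) = 71740 mm^2
Net thrust = P_cap·A_cap − P_rod·A_ann = 1717 kN − 396.0 kN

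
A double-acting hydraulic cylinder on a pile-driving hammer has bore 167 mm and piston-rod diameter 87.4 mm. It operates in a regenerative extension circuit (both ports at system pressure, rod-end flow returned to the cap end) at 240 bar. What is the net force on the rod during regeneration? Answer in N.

With equal pressure on both faces, forces on the annular region cancel; the net push is pressure × rod cross-section.
Rod cross-section A_rod = π/4 × (87.4 mm)² = 5999 mm^2
F = P × A_rod

F ≈ 1.44e5 N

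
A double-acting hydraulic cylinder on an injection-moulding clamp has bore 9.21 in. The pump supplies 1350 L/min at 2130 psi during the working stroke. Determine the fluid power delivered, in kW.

Hydraulic power = P × Q

W ≈ 330 kW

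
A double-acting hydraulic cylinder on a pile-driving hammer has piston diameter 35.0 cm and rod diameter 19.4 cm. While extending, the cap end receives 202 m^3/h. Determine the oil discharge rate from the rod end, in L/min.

Q_out ≈ 2330 L/min

Cap-side area A_cap = π/4 × (35.0 cm)² = 962.1 cm^2
Rod-side annular area A_ann = π/4 × (35.0² − 19.4²) = 666.5 cm^2
Piston speed v = Q_in/A_cap; rod-end outflow Q_out = v × A_ann = Q_in × A_ann/A_cap.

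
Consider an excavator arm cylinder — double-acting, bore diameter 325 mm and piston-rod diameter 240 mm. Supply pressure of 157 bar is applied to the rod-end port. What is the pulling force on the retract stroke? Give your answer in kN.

F ≈ 592 kN

Rod-side annular area A_ann = π/4 × (325² − 240²) = 37720 mm^2
On retraction the pressure acts on the annular area (bore minus rod).
F = P × A_ann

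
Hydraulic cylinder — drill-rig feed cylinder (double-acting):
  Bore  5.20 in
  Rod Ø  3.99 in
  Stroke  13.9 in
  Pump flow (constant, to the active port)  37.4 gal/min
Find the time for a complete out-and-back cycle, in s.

t ≈ 2.89 s

Cap-side area A_cap = π/4 × (5.20 in)² = 21.24 in^2
Rod-side annular area A_ann = π/4 × (5.20² − 3.99²) = 8.734 in^2
t_ext = A_cap·L/Q = 2.050 s
t_ret = A_ann·L/Q = 0.8431 s
t_cycle = t_ext + t_ret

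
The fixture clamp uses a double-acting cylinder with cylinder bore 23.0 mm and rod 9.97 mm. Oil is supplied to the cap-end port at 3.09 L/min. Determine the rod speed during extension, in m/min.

v ≈ 7.44 m/min

Cap-side area A_cap = π/4 × (23.0 mm)² = 415.5 mm^2
v = Q / A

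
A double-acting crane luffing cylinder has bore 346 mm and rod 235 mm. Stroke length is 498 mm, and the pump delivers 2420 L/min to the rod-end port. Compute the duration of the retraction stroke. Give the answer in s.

Rod-side annular area A_ann = π/4 × (346² − 235²) = 50650 mm^2
Swept volume V = A × L; t = V / Q = A·L / Q

t ≈ 0.625 s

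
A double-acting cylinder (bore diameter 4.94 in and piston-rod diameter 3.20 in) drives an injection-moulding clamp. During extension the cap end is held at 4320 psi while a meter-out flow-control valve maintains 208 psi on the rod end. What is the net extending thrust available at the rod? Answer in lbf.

F ≈ 80500 lbf

Cap-side area A_cap = π/4 × (4.94 in)² = 19.17 in^2
Rod-side annular area A_ann = π/4 × (4.94² − 3.20²) = 11.12 in^2
Net thrust = P_cap·A_cap − P_rod·A_ann = 82800 lbf − 2314 lbf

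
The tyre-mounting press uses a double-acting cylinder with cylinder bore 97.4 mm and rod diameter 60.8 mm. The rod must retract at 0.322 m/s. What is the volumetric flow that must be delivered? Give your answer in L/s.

Rod-side annular area A_ann = π/4 × (97.4² − 60.8²) = 4548 mm^2
Q = A × v

Q ≈ 1.46 L/s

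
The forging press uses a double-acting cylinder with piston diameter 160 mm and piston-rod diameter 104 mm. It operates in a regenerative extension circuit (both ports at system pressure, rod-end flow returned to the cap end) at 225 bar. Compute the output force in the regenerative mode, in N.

With equal pressure on both faces, forces on the annular region cancel; the net push is pressure × rod cross-section.
Rod cross-section A_rod = π/4 × (104 mm)² = 8495 mm^2
F = P × A_rod

F ≈ 1.91e5 N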